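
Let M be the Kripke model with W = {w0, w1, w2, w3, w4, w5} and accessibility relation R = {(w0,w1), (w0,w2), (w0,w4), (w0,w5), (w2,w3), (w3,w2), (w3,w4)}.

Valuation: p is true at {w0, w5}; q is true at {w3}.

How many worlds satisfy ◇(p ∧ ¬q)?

1

w0: successors {w1, w2, w4, w5}; p ∧ ¬q there: w1:F, w2:F, w4:F, w5:T. ✓
w1: no successors, so ◇(p ∧ ¬q) fails. ✗
w2: successors {w3}; p ∧ ¬q there: w3:F. ✗
w3: successors {w2, w4}; p ∧ ¬q there: w2:F, w4:F. ✗
w4: no successors, so ◇(p ∧ ¬q) fails. ✗
w5: no successors, so ◇(p ∧ ¬q) fails. ✗
Satisfying worlds: {w0}.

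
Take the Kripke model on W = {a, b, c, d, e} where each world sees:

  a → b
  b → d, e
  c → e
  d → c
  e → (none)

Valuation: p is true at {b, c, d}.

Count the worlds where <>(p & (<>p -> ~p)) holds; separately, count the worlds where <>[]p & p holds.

For <>(p & (<>p -> ~p)):
a: successors {b}; p & (<>p -> ~p) there: b:F. ✗
b: successors {d, e}; p & (<>p -> ~p) there: d:F, e:F. ✗
c: successors {e}; p & (<>p -> ~p) there: e:F. ✗
d: successors {c}; p & (<>p -> ~p) there: c:T. ✓
e: no successors, so <>(p & (<>p -> ~p)) fails. ✗
— 1 world.
For <>[]p & p:
a: <>[]p is F, p is F. ✗
b: <>[]p is T, p is T. ✓
c: <>[]p is T, p is T. ✓
d: <>[]p is F, p is T. ✗
e: <>[]p is F, p is F. ✗
— 2 worlds.

1 and 2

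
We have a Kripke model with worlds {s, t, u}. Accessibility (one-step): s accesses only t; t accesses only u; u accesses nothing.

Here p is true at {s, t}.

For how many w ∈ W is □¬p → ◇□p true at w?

s: □¬p is F, ◇□p is F. ✓
t: □¬p is T, ◇□p is T. ✓
u: □¬p is T, ◇□p is F. ✗
Satisfying worlds: {s, t}.

2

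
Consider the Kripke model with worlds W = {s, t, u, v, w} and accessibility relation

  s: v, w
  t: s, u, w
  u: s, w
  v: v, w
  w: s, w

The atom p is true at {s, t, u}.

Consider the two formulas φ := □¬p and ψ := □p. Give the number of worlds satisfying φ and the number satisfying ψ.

2 and 0

For □¬p:
s: successors {v, w}; ¬p there: v:T, w:T. ✓
t: successors {s, u, w}; ¬p there: s:F, u:F, w:T. ✗
u: successors {s, w}; ¬p there: s:F, w:T. ✗
v: successors {v, w}; ¬p there: v:T, w:T. ✓
w: successors {s, w}; ¬p there: s:F, w:T. ✗
— 2 worlds.
For □p:
s: successors {v, w}; p there: v:F, w:F. ✗
t: successors {s, u, w}; p there: s:T, u:T, w:F. ✗
u: successors {s, w}; p there: s:T, w:F. ✗
v: successors {v, w}; p there: v:F, w:F. ✗
w: successors {s, w}; p there: s:T, w:F. ✗
— 0 worlds.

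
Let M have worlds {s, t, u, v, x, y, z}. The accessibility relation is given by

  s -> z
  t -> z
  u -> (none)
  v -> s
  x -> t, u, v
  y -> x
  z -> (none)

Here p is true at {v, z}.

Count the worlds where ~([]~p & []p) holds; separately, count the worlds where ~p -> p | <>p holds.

5 and 5

For ~([]~p & []p):
s: []~p & []p is F. ✓
t: []~p & []p is F. ✓
u: []~p & []p is T. ✗
v: []~p & []p is F. ✓
x: []~p & []p is F. ✓
y: []~p & []p is F. ✓
z: []~p & []p is T. ✗
— 5 worlds.
For ~p -> p | <>p:
s: ~p is T, p | <>p is T. ✓
t: ~p is T, p | <>p is T. ✓
u: ~p is T, p | <>p is F. ✗
v: ~p is F, p | <>p is T. ✓
x: ~p is T, p | <>p is T. ✓
y: ~p is T, p | <>p is F. ✗
z: ~p is F, p | <>p is T. ✓
— 5 worlds.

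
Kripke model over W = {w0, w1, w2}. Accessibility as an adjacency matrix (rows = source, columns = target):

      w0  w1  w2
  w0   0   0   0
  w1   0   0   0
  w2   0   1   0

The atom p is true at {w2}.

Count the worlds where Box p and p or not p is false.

1

w0: Box p and p is F, not p is T. ✓
w1: Box p and p is F, not p is T. ✓
w2: Box p and p is F, not p is F. ✗
Satisfying worlds: {w0, w1}.
So Box p and p or not p fails at the other 1 world.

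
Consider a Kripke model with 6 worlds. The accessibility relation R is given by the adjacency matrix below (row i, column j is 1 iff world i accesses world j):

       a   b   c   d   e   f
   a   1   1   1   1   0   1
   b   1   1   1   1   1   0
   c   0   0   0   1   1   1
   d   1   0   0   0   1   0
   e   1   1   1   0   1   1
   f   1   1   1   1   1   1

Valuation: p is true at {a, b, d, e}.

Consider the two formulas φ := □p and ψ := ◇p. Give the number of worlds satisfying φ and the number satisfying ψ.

1 and 6

For □p:
a: successors {a, b, c, d, f}; p there: a:T, b:T, c:F, d:T, f:F. ✗
b: successors {a, b, c, d, e}; p there: a:T, b:T, c:F, d:T, e:T. ✗
c: successors {d, e, f}; p there: d:T, e:T, f:F. ✗
d: successors {a, e}; p there: a:T, e:T. ✓
e: successors {a, b, c, e, f}; p there: a:T, b:T, c:F, e:T, f:F. ✗
f: successors {a, b, c, d, e, f}; p there: a:T, b:T, c:F, d:T, e:T, f:F. ✗
— 1 world.
For ◇p:
a: successors {a, b, c, d, f}; p there: a:T, b:T, c:F, d:T, f:F. ✓
b: successors {a, b, c, d, e}; p there: a:T, b:T, c:F, d:T, e:T. ✓
c: successors {d, e, f}; p there: d:T, e:T, f:F. ✓
d: successors {a, e}; p there: a:T, e:T. ✓
e: successors {a, b, c, e, f}; p there: a:T, b:T, c:F, e:T, f:F. ✓
f: successors {a, b, c, d, e, f}; p there: a:T, b:T, c:F, d:T, e:T, f:F. ✓
— 6 worlds.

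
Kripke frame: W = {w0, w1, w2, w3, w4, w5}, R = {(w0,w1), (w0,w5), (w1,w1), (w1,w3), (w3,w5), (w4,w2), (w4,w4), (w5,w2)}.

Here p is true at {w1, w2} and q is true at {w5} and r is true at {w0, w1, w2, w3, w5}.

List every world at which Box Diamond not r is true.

w0: successors {w1, w5}; Diamond not r there: w1:F, w5:F. ✗
w1: successors {w1, w3}; Diamond not r there: w1:F, w3:F. ✗
w2: no successors, so Box Diamond not r holds vacuously. ✓
w3: successors {w5}; Diamond not r there: w5:F. ✗
w4: successors {w2, w4}; Diamond not r there: w2:F, w4:T. ✗
w5: successors {w2}; Diamond not r there: w2:F. ✗

{w2}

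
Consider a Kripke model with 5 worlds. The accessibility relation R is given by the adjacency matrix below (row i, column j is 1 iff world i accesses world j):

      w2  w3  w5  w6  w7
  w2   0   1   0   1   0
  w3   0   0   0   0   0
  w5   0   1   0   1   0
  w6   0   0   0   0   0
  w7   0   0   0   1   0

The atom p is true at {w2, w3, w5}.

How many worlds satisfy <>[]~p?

w2: successors {w3, w6}; []~p there: w3:T, w6:T. ✓
w3: no successors, so <>[]~p fails. ✗
w5: successors {w3, w6}; []~p there: w3:T, w6:T. ✓
w6: no successors, so <>[]~p fails. ✗
w7: successors {w6}; []~p there: w6:T. ✓
Satisfying worlds: {w2, w5, w7}.

3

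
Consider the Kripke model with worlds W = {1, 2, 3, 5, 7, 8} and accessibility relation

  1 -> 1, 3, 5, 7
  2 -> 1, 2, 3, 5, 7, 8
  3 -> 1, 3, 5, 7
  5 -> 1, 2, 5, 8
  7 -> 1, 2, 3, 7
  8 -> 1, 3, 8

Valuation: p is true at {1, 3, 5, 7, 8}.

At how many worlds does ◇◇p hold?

6

1: successors {1, 3, 5, 7}; ◇p there: 1:T, 3:T, 5:T, 7:T. ✓
2: successors {1, 2, 3, 5, 7, 8}; ◇p there: 1:T, 2:T, 3:T, 5:T, 7:T, 8:T. ✓
3: successors {1, 3, 5, 7}; ◇p there: 1:T, 3:T, 5:T, 7:T. ✓
5: successors {1, 2, 5, 8}; ◇p there: 1:T, 2:T, 5:T, 8:T. ✓
7: successors {1, 2, 3, 7}; ◇p there: 1:T, 2:T, 3:T, 7:T. ✓
8: successors {1, 3, 8}; ◇p there: 1:T, 3:T, 8:T. ✓
Satisfying worlds: {1, 2, 3, 5, 7, 8}.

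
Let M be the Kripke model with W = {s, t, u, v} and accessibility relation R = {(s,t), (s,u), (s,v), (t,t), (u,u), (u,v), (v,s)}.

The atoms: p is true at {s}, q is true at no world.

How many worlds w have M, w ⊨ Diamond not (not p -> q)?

s: successors {t, u, v}; not (not p -> q) there: t:T, u:T, v:T. ✓
t: successors {t}; not (not p -> q) there: t:T. ✓
u: successors {u, v}; not (not p -> q) there: u:T, v:T. ✓
v: successors {s}; not (not p -> q) there: s:F. ✗
Satisfying worlds: {s, t, u}.

3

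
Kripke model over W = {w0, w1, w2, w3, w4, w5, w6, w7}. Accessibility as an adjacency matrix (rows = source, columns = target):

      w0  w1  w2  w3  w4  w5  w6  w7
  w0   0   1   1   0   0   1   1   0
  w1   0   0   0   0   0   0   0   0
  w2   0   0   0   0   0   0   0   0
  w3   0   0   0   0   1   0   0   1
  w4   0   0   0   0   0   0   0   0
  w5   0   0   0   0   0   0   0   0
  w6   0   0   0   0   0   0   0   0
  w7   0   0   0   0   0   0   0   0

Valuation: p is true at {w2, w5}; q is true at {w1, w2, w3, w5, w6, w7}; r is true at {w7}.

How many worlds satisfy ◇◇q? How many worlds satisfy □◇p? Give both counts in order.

For ◇◇q:
w0: successors {w1, w2, w5, w6}; ◇q there: w1:F, w2:F, w5:F, w6:F. ✗
w1: no successors, so ◇◇q fails. ✗
w2: no successors, so ◇◇q fails. ✗
w3: successors {w4, w7}; ◇q there: w4:F, w7:F. ✗
w4: no successors, so ◇◇q fails. ✗
w5: no successors, so ◇◇q fails. ✗
w6: no successors, so ◇◇q fails. ✗
w7: no successors, so ◇◇q fails. ✗
— 0 worlds.
For □◇p:
w0: successors {w1, w2, w5, w6}; ◇p there: w1:F, w2:F, w5:F, w6:F. ✗
w1: no successors, so □◇p holds vacuously. ✓
w2: no successors, so □◇p holds vacuously. ✓
w3: successors {w4, w7}; ◇p there: w4:F, w7:F. ✗
w4: no successors, so □◇p holds vacuously. ✓
w5: no successors, so □◇p holds vacuously. ✓
w6: no successors, so □◇p holds vacuously. ✓
w7: no successors, so □◇p holds vacuously. ✓
— 6 worlds.

0 and 6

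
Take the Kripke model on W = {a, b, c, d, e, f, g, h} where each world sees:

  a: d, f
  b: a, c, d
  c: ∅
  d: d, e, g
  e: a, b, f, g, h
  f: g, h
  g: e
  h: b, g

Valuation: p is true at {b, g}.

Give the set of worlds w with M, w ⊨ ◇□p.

{b, e, f}

a: successors {d, f}; □p there: d:F, f:F. ✗
b: successors {a, c, d}; □p there: a:F, c:T, d:F. ✓
c: no successors, so ◇□p fails. ✗
d: successors {d, e, g}; □p there: d:F, e:F, g:F. ✗
e: successors {a, b, f, g, h}; □p there: a:F, b:F, f:F, g:F, h:T. ✓
f: successors {g, h}; □p there: g:F, h:T. ✓
g: successors {e}; □p there: e:F. ✗
h: successors {b, g}; □p there: b:F, g:F. ✗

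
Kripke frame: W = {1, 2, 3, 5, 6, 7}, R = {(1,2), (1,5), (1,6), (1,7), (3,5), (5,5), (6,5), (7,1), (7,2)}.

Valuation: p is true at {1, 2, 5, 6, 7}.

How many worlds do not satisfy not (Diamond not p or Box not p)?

1: Diamond not p or Box not p is F. ✓
2: Diamond not p or Box not p is T. ✗
3: Diamond not p or Box not p is F. ✓
5: Diamond not p or Box not p is F. ✓
6: Diamond not p or Box not p is F. ✓
7: Diamond not p or Box not p is F. ✓
Satisfying worlds: {1, 3, 5, 6, 7}.
So not (Diamond not p or Box not p) fails at the other 1 world.

1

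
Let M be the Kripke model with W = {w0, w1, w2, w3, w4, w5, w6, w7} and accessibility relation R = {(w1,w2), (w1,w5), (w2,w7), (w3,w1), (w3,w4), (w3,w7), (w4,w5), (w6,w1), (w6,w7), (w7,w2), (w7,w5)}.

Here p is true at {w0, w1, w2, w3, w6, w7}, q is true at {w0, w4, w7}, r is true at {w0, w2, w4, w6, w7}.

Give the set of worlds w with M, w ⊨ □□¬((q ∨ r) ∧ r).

{w0, w4, w5}

w0: no successors, so □□¬((q ∨ r) ∧ r) holds vacuously. ✓
w1: successors {w2, w5}; □¬((q ∨ r) ∧ r) there: w2:F, w5:T. ✗
w2: successors {w7}; □¬((q ∨ r) ∧ r) there: w7:F. ✗
w3: successors {w1, w4, w7}; □¬((q ∨ r) ∧ r) there: w1:F, w4:T, w7:F. ✗
w4: successors {w5}; □¬((q ∨ r) ∧ r) there: w5:T. ✓
w5: no successors, so □□¬((q ∨ r) ∧ r) holds vacuously. ✓
w6: successors {w1, w7}; □¬((q ∨ r) ∧ r) there: w1:F, w7:F. ✗
w7: successors {w2, w5}; □¬((q ∨ r) ∧ r) there: w2:F, w5:T. ✗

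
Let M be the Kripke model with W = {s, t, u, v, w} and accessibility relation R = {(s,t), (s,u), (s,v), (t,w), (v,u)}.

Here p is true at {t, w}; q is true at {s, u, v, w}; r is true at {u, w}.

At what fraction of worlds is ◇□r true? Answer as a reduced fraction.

3/5

s: successors {t, u, v}; □r there: t:T, u:T, v:T. ✓
t: successors {w}; □r there: w:T. ✓
u: no successors, so ◇□r fails. ✗
v: successors {u}; □r there: u:T. ✓
w: no successors, so ◇□r fails. ✗
That's 3 of 5 worlds, so 3/5.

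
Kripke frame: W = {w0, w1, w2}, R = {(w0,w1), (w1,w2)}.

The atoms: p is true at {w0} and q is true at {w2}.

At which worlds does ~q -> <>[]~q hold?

{w1, w2}

w0: ~q is T, <>[]~q is F. ✗
w1: ~q is T, <>[]~q is T. ✓
w2: ~q is F, <>[]~q is F. ✓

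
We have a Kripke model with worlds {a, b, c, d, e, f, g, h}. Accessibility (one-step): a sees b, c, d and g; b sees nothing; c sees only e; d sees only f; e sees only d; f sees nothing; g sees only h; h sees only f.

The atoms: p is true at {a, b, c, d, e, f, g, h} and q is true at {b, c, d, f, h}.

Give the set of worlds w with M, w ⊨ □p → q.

{b, c, d, f, h}

a: □p is T, q is F. ✗
b: □p is T, q is T. ✓
c: □p is T, q is T. ✓
d: □p is T, q is T. ✓
e: □p is T, q is F. ✗
f: □p is T, q is T. ✓
g: □p is T, q is F. ✗
h: □p is T, q is T. ✓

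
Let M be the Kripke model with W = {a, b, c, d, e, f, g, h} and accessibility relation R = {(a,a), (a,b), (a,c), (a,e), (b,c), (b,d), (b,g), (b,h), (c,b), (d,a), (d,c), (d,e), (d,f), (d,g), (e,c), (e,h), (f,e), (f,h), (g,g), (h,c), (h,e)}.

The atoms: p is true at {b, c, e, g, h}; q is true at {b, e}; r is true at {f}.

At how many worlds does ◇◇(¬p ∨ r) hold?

4

a: successors {a, b, c, e}; ◇(¬p ∨ r) there: a:T, b:T, c:F, e:F. ✓
b: successors {c, d, g, h}; ◇(¬p ∨ r) there: c:F, d:T, g:F, h:F. ✓
c: successors {b}; ◇(¬p ∨ r) there: b:T. ✓
d: successors {a, c, e, f, g}; ◇(¬p ∨ r) there: a:T, c:F, e:F, f:F, g:F. ✓
e: successors {c, h}; ◇(¬p ∨ r) there: c:F, h:F. ✗
f: successors {e, h}; ◇(¬p ∨ r) there: e:F, h:F. ✗
g: successors {g}; ◇(¬p ∨ r) there: g:F. ✗
h: successors {c, e}; ◇(¬p ∨ r) there: c:F, e:F. ✗
Satisfying worlds: {a, b, c, d}.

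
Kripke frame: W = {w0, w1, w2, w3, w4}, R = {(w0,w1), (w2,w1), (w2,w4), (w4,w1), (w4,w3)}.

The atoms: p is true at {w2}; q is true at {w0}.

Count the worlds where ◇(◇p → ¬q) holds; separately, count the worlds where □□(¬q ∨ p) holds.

3 and 5

For ◇(◇p → ¬q):
w0: successors {w1}; ◇p → ¬q there: w1:T. ✓
w1: no successors, so ◇(◇p → ¬q) fails. ✗
w2: successors {w1, w4}; ◇p → ¬q there: w1:T, w4:T. ✓
w3: no successors, so ◇(◇p → ¬q) fails. ✗
w4: successors {w1, w3}; ◇p → ¬q there: w1:T, w3:T. ✓
— 3 worlds.
For □□(¬q ∨ p):
w0: successors {w1}; □(¬q ∨ p) there: w1:T. ✓
w1: no successors, so □□(¬q ∨ p) holds vacuously. ✓
w2: successors {w1, w4}; □(¬q ∨ p) there: w1:T, w4:T. ✓
w3: no successors, so □□(¬q ∨ p) holds vacuously. ✓
w4: successors {w1, w3}; □(¬q ∨ p) there: w1:T, w3:T. ✓
— 5 worlds.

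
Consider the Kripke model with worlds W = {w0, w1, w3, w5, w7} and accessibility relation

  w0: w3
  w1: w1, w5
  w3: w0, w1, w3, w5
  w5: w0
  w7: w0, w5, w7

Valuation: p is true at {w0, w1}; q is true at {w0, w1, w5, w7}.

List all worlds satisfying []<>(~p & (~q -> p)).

{w0}

w0: successors {w3}; <>(~p & (~q -> p)) there: w3:T. ✓
w1: successors {w1, w5}; <>(~p & (~q -> p)) there: w1:T, w5:F. ✗
w3: successors {w0, w1, w3, w5}; <>(~p & (~q -> p)) there: w0:F, w1:T, w3:T, w5:F. ✗
w5: successors {w0}; <>(~p & (~q -> p)) there: w0:F. ✗
w7: successors {w0, w5, w7}; <>(~p & (~q -> p)) there: w0:F, w5:F, w7:T. ✗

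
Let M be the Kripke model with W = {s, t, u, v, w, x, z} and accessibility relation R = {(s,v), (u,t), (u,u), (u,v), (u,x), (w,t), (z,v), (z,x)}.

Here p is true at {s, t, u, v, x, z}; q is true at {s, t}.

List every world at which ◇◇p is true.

{u}

s: successors {v}; ◇p there: v:F. ✗
t: no successors, so ◇◇p fails. ✗
u: successors {t, u, v, x}; ◇p there: t:F, u:T, v:F, x:F. ✓
v: no successors, so ◇◇p fails. ✗
w: successors {t}; ◇p there: t:F. ✗
x: no successors, so ◇◇p fails. ✗
z: successors {v, x}; ◇p there: v:F, x:F. ✗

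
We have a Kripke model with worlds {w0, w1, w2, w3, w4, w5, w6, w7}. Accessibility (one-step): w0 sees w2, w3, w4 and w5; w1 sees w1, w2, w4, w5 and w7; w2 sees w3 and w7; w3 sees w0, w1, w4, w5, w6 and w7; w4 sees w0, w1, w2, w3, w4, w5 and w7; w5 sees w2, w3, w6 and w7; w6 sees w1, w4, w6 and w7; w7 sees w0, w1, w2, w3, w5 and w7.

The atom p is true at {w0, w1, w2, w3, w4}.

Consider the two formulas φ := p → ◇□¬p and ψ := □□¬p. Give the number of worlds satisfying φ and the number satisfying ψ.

3 and 0

For p → ◇□¬p:
w0: p is T, ◇□¬p is F. ✗
w1: p is T, ◇□¬p is F. ✗
w2: p is T, ◇□¬p is F. ✗
w3: p is T, ◇□¬p is F. ✗
w4: p is T, ◇□¬p is F. ✗
w5: p is F, ◇□¬p is F. ✓
w6: p is F, ◇□¬p is F. ✓
w7: p is F, ◇□¬p is F. ✓
— 3 worlds.
For □□¬p:
w0: successors {w2, w3, w4, w5}; □¬p there: w2:F, w3:F, w4:F, w5:F. ✗
w1: successors {w1, w2, w4, w5, w7}; □¬p there: w1:F, w2:F, w4:F, w5:F, w7:F. ✗
w2: successors {w3, w7}; □¬p there: w3:F, w7:F. ✗
w3: successors {w0, w1, w4, w5, w6, w7}; □¬p there: w0:F, w1:F, w4:F, w5:F, w6:F, w7:F. ✗
w4: successors {w0, w1, w2, w3, w4, w5, w7}; □¬p there: w0:F, w1:F, w2:F, w3:F, w4:F, w5:F, w7:F. ✗
w5: successors {w2, w3, w6, w7}; □¬p there: w2:F, w3:F, w6:F, w7:F. ✗
w6: successors {w1, w4, w6, w7}; □¬p there: w1:F, w4:F, w6:F, w7:F. ✗
w7: successors {w0, w1, w2, w3, w5, w7}; □¬p there: w0:F, w1:F, w2:F, w3:F, w5:F, w7:F. ✗
— 0 worlds.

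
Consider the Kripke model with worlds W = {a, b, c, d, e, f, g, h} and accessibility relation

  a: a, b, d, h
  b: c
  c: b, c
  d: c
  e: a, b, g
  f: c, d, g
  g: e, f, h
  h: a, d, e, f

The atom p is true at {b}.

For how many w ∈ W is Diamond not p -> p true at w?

a: Diamond not p is T, p is F. ✗
b: Diamond not p is T, p is T. ✓
c: Diamond not p is T, p is F. ✗
d: Diamond not p is T, p is F. ✗
e: Diamond not p is T, p is F. ✗
f: Diamond not p is T, p is F. ✗
g: Diamond not p is T, p is F. ✗
h: Diamond not p is T, p is F. ✗
Satisfying worlds: {b}.

1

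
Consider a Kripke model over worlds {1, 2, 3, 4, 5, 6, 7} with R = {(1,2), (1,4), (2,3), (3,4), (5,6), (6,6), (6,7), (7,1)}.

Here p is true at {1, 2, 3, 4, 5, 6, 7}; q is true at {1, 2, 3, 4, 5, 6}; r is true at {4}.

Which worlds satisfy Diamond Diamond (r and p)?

{2, 7}

1: successors {2, 4}; Diamond (r and p) there: 2:F, 4:F. ✗
2: successors {3}; Diamond (r and p) there: 3:T. ✓
3: successors {4}; Diamond (r and p) there: 4:F. ✗
4: no successors, so Diamond Diamond (r and p) fails. ✗
5: successors {6}; Diamond (r and p) there: 6:F. ✗
6: successors {6, 7}; Diamond (r and p) there: 6:F, 7:F. ✗
7: successors {1}; Diamond (r and p) there: 1:T. ✓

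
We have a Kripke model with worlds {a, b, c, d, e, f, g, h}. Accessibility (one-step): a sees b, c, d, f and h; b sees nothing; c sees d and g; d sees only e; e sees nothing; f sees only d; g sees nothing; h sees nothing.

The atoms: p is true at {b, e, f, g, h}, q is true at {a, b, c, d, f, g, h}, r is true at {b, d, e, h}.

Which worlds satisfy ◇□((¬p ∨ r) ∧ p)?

a: successors {b, c, d, f, h}; □((¬p ∨ r) ∧ p) there: b:T, c:F, d:T, f:F, h:T. ✓
b: no successors, so ◇□((¬p ∨ r) ∧ p) fails. ✗
c: successors {d, g}; □((¬p ∨ r) ∧ p) there: d:T, g:T. ✓
d: successors {e}; □((¬p ∨ r) ∧ p) there: e:T. ✓
e: no successors, so ◇□((¬p ∨ r) ∧ p) fails. ✗
f: successors {d}; □((¬p ∨ r) ∧ p) there: d:T. ✓
g: no successors, so ◇□((¬p ∨ r) ∧ p) fails. ✗
h: no successors, so ◇□((¬p ∨ r) ∧ p) fails. ✗

{a, c, d, f}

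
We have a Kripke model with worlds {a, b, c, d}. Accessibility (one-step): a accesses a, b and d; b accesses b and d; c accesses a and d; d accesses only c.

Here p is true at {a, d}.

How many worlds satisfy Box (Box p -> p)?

3

a: successors {a, b, d}; Box p -> p there: a:T, b:T, d:T. ✓
b: successors {b, d}; Box p -> p there: b:T, d:T. ✓
c: successors {a, d}; Box p -> p there: a:T, d:T. ✓
d: successors {c}; Box p -> p there: c:F. ✗
Satisfying worlds: {a, b, c}.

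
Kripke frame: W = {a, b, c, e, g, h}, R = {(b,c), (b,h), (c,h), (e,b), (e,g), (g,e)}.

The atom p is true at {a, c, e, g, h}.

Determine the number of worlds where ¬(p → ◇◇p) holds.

a: p → ◇◇p is F. ✓
b: p → ◇◇p is T. ✗
c: p → ◇◇p is F. ✓
e: p → ◇◇p is T. ✗
g: p → ◇◇p is T. ✗
h: p → ◇◇p is F. ✓
Satisfying worlds: {a, c, h}.

3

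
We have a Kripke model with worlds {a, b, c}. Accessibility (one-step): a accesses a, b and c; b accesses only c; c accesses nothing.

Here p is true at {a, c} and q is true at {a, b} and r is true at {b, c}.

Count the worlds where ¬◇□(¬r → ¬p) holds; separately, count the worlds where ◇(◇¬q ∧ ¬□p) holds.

1 and 1

For ¬◇□(¬r → ¬p):
a: ◇□(¬r → ¬p) is T. ✗
b: ◇□(¬r → ¬p) is T. ✗
c: ◇□(¬r → ¬p) is F. ✓
— 1 world.
For ◇(◇¬q ∧ ¬□p):
a: successors {a, b, c}; ◇¬q ∧ ¬□p there: a:T, b:F, c:F. ✓
b: successors {c}; ◇¬q ∧ ¬□p there: c:F. ✗
c: no successors, so ◇(◇¬q ∧ ¬□p) fails. ✗
— 1 world.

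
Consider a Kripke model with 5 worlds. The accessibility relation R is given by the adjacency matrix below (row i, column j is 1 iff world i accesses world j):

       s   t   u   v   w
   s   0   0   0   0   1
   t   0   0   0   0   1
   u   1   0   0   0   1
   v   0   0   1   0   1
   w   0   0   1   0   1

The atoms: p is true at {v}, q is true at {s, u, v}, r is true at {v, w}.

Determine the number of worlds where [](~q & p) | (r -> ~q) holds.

4

s: [](~q & p) is F, r -> ~q is T. ✓
t: [](~q & p) is F, r -> ~q is T. ✓
u: [](~q & p) is F, r -> ~q is T. ✓
v: [](~q & p) is F, r -> ~q is F. ✗
w: [](~q & p) is F, r -> ~q is T. ✓
Satisfying worlds: {s, t, u, w}.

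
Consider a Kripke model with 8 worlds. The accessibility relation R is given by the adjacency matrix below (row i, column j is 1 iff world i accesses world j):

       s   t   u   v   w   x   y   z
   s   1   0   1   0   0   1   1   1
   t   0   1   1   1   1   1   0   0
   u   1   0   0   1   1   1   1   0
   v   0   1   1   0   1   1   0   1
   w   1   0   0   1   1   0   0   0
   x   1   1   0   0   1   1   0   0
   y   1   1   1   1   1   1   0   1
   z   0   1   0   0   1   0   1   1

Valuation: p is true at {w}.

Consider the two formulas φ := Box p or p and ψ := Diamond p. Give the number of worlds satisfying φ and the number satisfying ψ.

For Box p or p:
s: Box p is F, p is F. ✗
t: Box p is F, p is F. ✗
u: Box p is F, p is F. ✗
v: Box p is F, p is F. ✗
w: Box p is F, p is T. ✓
x: Box p is F, p is F. ✗
y: Box p is F, p is F. ✗
z: Box p is F, p is F. ✗
— 1 world.
For Diamond p:
s: successors {s, u, x, y, z}; p there: s:F, u:F, x:F, y:F, z:F. ✗
t: successors {t, u, v, w, x}; p there: t:F, u:F, v:F, w:T, x:F. ✓
u: successors {s, v, w, x, y}; p there: s:F, v:F, w:T, x:F, y:F. ✓
v: successors {t, u, w, x, z}; p there: t:F, u:F, w:T, x:F, z:F. ✓
w: successors {s, v, w}; p there: s:F, v:F, w:T. ✓
x: successors {s, t, w, x}; p there: s:F, t:F, w:T, x:F. ✓
y: successors {s, t, u, v, w, x, z}; p there: s:F, t:F, u:F, v:F, w:T, x:F, z:F. ✓
z: successors {t, w, y, z}; p there: t:F, w:T, y:F, z:F. ✓
— 7 worlds.

1 and 7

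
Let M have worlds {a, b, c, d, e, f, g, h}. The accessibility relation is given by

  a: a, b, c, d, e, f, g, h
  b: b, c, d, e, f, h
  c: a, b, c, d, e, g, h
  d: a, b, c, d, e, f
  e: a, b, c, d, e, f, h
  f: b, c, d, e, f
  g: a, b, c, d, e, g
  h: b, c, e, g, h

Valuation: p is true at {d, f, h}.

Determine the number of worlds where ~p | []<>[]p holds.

a: ~p is T, []<>[]p is F. ✓
b: ~p is T, []<>[]p is F. ✓
c: ~p is T, []<>[]p is F. ✓
d: ~p is F, []<>[]p is F. ✗
e: ~p is T, []<>[]p is F. ✓
f: ~p is F, []<>[]p is F. ✗
g: ~p is T, []<>[]p is F. ✓
h: ~p is F, []<>[]p is F. ✗
Satisfying worlds: {a, b, c, e, g}.

5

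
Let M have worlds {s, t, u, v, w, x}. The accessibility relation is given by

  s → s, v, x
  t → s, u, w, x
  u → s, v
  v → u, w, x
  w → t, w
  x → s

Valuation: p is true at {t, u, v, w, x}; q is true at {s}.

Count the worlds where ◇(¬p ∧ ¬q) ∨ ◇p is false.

1

s: ◇(¬p ∧ ¬q) is F, ◇p is T. ✓
t: ◇(¬p ∧ ¬q) is F, ◇p is T. ✓
u: ◇(¬p ∧ ¬q) is F, ◇p is T. ✓
v: ◇(¬p ∧ ¬q) is F, ◇p is T. ✓
w: ◇(¬p ∧ ¬q) is F, ◇p is T. ✓
x: ◇(¬p ∧ ¬q) is F, ◇p is F. ✗
Satisfying worlds: {s, t, u, v, w}.
So ◇(¬p ∧ ¬q) ∨ ◇p fails at the other 1 world.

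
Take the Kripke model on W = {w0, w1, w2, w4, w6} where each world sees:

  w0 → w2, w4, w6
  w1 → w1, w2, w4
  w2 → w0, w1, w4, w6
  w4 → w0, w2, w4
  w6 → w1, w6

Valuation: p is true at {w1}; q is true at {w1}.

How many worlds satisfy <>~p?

w0: successors {w2, w4, w6}; ~p there: w2:T, w4:T, w6:T. ✓
w1: successors {w1, w2, w4}; ~p there: w1:F, w2:T, w4:T. ✓
w2: successors {w0, w1, w4, w6}; ~p there: w0:T, w1:F, w4:T, w6:T. ✓
w4: successors {w0, w2, w4}; ~p there: w0:T, w2:T, w4:T. ✓
w6: successors {w1, w6}; ~p there: w1:F, w6:T. ✓
Satisfying worlds: {w0, w1, w2, w4, w6}.

5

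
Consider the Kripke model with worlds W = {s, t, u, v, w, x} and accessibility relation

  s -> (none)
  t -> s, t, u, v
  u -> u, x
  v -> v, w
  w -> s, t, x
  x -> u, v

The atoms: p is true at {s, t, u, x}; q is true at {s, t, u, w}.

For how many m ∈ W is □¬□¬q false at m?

s: no successors, so □¬□¬q holds vacuously. ✓
t: successors {s, t, u, v}; ¬□¬q there: s:F, t:T, u:T, v:T. ✗
u: successors {u, x}; ¬□¬q there: u:T, x:T. ✓
v: successors {v, w}; ¬□¬q there: v:T, w:T. ✓
w: successors {s, t, x}; ¬□¬q there: s:F, t:T, x:T. ✗
x: successors {u, v}; ¬□¬q there: u:T, v:T. ✓
Satisfying worlds: {s, u, v, x}.
So □¬□¬q fails at the other 2 worlds.

2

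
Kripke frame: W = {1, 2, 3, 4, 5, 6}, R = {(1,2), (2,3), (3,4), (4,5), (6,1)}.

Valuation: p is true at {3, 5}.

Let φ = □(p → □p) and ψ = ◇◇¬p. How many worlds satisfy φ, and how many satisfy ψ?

5 and 2

For □(p → □p):
1: successors {2}; p → □p there: 2:T. ✓
2: successors {3}; p → □p there: 3:F. ✗
3: successors {4}; p → □p there: 4:T. ✓
4: successors {5}; p → □p there: 5:T. ✓
5: no successors, so □(p → □p) holds vacuously. ✓
6: successors {1}; p → □p there: 1:T. ✓
— 5 worlds.
For ◇◇¬p:
1: successors {2}; ◇¬p there: 2:F. ✗
2: successors {3}; ◇¬p there: 3:T. ✓
3: successors {4}; ◇¬p there: 4:F. ✗
4: successors {5}; ◇¬p there: 5:F. ✗
5: no successors, so ◇◇¬p fails. ✗
6: successors {1}; ◇¬p there: 1:T. ✓
— 2 worlds.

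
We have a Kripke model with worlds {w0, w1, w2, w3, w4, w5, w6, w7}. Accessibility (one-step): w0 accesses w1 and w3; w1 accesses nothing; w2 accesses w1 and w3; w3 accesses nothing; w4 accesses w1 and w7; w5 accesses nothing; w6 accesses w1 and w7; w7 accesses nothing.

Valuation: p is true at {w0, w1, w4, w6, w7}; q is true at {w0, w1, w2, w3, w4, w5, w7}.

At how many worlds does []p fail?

2

w0: successors {w1, w3}; p there: w1:T, w3:F. ✗
w1: no successors, so []p holds vacuously. ✓
w2: successors {w1, w3}; p there: w1:T, w3:F. ✗
w3: no successors, so []p holds vacuously. ✓
w4: successors {w1, w7}; p there: w1:T, w7:T. ✓
w5: no successors, so []p holds vacuously. ✓
w6: successors {w1, w7}; p there: w1:T, w7:T. ✓
w7: no successors, so []p holds vacuously. ✓
Satisfying worlds: {w1, w3, w4, w5, w6, w7}.
So []p fails at the other 2 worlds.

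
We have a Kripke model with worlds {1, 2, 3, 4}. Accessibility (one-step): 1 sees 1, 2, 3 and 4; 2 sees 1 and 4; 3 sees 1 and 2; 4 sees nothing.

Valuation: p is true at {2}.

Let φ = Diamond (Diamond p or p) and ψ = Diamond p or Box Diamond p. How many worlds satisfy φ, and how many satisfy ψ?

3 and 3

For Diamond (Diamond p or p):
1: successors {1, 2, 3, 4}; Diamond p or p there: 1:T, 2:T, 3:T, 4:F. ✓
2: successors {1, 4}; Diamond p or p there: 1:T, 4:F. ✓
3: successors {1, 2}; Diamond p or p there: 1:T, 2:T. ✓
4: no successors, so Diamond (Diamond p or p) fails. ✗
— 3 worlds.
For Diamond p or Box Diamond p:
1: Diamond p is T, Box Diamond p is F. ✓
2: Diamond p is F, Box Diamond p is F. ✗
3: Diamond p is T, Box Diamond p is F. ✓
4: Diamond p is F, Box Diamond p is T. ✓
— 3 worlds.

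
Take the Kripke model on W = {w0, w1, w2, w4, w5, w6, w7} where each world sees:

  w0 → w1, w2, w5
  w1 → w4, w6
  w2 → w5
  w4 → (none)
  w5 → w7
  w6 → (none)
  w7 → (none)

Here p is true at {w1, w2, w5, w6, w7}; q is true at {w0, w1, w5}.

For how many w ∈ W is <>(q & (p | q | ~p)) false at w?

w0: successors {w1, w2, w5}; q & (p | q | ~p) there: w1:T, w2:F, w5:T. ✓
w1: successors {w4, w6}; q & (p | q | ~p) there: w4:F, w6:F. ✗
w2: successors {w5}; q & (p | q | ~p) there: w5:T. ✓
w4: no successors, so <>(q & (p | q | ~p)) fails. ✗
w5: successors {w7}; q & (p | q | ~p) there: w7:F. ✗
w6: no successors, so <>(q & (p | q | ~p)) fails. ✗
w7: no successors, so <>(q & (p | q | ~p)) fails. ✗
Satisfying worlds: {w0, w2}.
So <>(q & (p | q | ~p)) fails at the other 5 worlds.

5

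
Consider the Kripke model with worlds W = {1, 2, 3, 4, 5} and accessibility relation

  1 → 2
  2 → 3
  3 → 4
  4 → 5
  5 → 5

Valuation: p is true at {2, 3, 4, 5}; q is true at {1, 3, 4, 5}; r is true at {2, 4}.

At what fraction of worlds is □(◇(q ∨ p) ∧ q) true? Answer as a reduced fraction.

1: successors {2}; ◇(q ∨ p) ∧ q there: 2:F. ✗
2: successors {3}; ◇(q ∨ p) ∧ q there: 3:T. ✓
3: successors {4}; ◇(q ∨ p) ∧ q there: 4:T. ✓
4: successors {5}; ◇(q ∨ p) ∧ q there: 5:T. ✓
5: successors {5}; ◇(q ∨ p) ∧ q there: 5:T. ✓
That's 4 of 5 worlds, so 4/5.

4/5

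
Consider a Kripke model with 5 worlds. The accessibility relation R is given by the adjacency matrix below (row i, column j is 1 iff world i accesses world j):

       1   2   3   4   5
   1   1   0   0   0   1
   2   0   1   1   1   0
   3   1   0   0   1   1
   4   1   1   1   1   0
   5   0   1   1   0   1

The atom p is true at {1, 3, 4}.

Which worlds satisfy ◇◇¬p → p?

1: ◇◇¬p is T, p is T. ✓
2: ◇◇¬p is T, p is F. ✗
3: ◇◇¬p is T, p is T. ✓
4: ◇◇¬p is T, p is T. ✓
5: ◇◇¬p is T, p is F. ✗

{1, 3, 4}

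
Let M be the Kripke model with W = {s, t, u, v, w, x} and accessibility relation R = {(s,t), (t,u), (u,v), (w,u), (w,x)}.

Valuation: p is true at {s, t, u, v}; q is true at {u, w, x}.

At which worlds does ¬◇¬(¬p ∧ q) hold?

s: ◇¬(¬p ∧ q) is T. ✗
t: ◇¬(¬p ∧ q) is T. ✗
u: ◇¬(¬p ∧ q) is T. ✗
v: ◇¬(¬p ∧ q) is F. ✓
w: ◇¬(¬p ∧ q) is T. ✗
x: ◇¬(¬p ∧ q) is F. ✓

{v, x}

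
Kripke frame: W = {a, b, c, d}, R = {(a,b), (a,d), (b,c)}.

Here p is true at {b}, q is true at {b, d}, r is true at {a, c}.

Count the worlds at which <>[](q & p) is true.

2

a: successors {b, d}; [](q & p) there: b:F, d:T. ✓
b: successors {c}; [](q & p) there: c:T. ✓
c: no successors, so <>[](q & p) fails. ✗
d: no successors, so <>[](q & p) fails. ✗
Satisfying worlds: {a, b}.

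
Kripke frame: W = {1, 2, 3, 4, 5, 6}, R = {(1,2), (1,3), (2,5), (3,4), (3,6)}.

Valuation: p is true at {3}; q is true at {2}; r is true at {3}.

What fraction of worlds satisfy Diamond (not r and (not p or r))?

1/2

1: successors {2, 3}; not r and (not p or r) there: 2:T, 3:F. ✓
2: successors {5}; not r and (not p or r) there: 5:T. ✓
3: successors {4, 6}; not r and (not p or r) there: 4:T, 6:T. ✓
4: no successors, so Diamond (not r and (not p or r)) fails. ✗
5: no successors, so Diamond (not r and (not p or r)) fails. ✗
6: no successors, so Diamond (not r and (not p or r)) fails. ✗
That's 3 of 6 worlds, so 3/6 = 1/2.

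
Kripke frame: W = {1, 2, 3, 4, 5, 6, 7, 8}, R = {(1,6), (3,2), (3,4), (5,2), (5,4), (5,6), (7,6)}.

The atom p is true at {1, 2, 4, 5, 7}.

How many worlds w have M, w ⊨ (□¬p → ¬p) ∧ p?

1

1: □¬p → ¬p is F, p is T. ✗
2: □¬p → ¬p is F, p is T. ✗
3: □¬p → ¬p is T, p is F. ✗
4: □¬p → ¬p is F, p is T. ✗
5: □¬p → ¬p is T, p is T. ✓
6: □¬p → ¬p is T, p is F. ✗
7: □¬p → ¬p is F, p is T. ✗
8: □¬p → ¬p is T, p is F. ✗
Satisfying worlds: {5}.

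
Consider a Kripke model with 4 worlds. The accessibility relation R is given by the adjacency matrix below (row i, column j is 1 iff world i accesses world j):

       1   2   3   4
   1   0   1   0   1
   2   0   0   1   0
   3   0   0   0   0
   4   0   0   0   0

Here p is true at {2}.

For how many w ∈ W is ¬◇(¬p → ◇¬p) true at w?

1: ◇(¬p → ◇¬p) is T. ✗
2: ◇(¬p → ◇¬p) is F. ✓
3: ◇(¬p → ◇¬p) is F. ✓
4: ◇(¬p → ◇¬p) is F. ✓
Satisfying worlds: {2, 3, 4}.

3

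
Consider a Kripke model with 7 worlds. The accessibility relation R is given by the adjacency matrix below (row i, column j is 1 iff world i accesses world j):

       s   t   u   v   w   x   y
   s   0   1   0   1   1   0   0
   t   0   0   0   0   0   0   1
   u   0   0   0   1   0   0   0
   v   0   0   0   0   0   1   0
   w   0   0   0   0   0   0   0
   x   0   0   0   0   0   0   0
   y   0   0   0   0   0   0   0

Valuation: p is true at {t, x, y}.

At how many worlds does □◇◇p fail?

4

s: successors {t, v, w}; ◇◇p there: t:F, v:F, w:F. ✗
t: successors {y}; ◇◇p there: y:F. ✗
u: successors {v}; ◇◇p there: v:F. ✗
v: successors {x}; ◇◇p there: x:F. ✗
w: no successors, so □◇◇p holds vacuously. ✓
x: no successors, so □◇◇p holds vacuously. ✓
y: no successors, so □◇◇p holds vacuously. ✓
Satisfying worlds: {w, x, y}.
So □◇◇p fails at the other 4 worlds.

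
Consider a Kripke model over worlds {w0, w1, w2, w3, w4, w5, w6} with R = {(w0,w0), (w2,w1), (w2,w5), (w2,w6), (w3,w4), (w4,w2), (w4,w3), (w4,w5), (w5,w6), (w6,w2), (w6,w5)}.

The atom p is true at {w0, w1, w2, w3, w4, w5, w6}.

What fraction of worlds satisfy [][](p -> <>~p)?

1/7

w0: successors {w0}; [](p -> <>~p) there: w0:F. ✗
w1: no successors, so [][](p -> <>~p) holds vacuously. ✓
w2: successors {w1, w5, w6}; [](p -> <>~p) there: w1:T, w5:F, w6:F. ✗
w3: successors {w4}; [](p -> <>~p) there: w4:F. ✗
w4: successors {w2, w3, w5}; [](p -> <>~p) there: w2:F, w3:F, w5:F. ✗
w5: successors {w6}; [](p -> <>~p) there: w6:F. ✗
w6: successors {w2, w5}; [](p -> <>~p) there: w2:F, w5:F. ✗
That's 1 of 7 worlds, so 1/7.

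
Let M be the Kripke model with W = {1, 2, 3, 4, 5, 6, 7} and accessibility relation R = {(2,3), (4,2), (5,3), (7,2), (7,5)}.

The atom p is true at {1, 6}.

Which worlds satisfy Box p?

{1, 3, 6}

1: no successors, so Box p holds vacuously. ✓
2: successors {3}; p there: 3:F. ✗
3: no successors, so Box p holds vacuously. ✓
4: successors {2}; p there: 2:F. ✗
5: successors {3}; p there: 3:F. ✗
6: no successors, so Box p holds vacuously. ✓
7: successors {2, 5}; p there: 2:F, 5:F. ✗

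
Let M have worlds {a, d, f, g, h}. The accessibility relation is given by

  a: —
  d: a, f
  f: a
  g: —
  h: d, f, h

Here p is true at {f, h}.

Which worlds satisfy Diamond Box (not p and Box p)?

a: no successors, so Diamond Box (not p and Box p) fails. ✗
d: successors {a, f}; Box (not p and Box p) there: a:T, f:T. ✓
f: successors {a}; Box (not p and Box p) there: a:T. ✓
g: no successors, so Diamond Box (not p and Box p) fails. ✗
h: successors {d, f, h}; Box (not p and Box p) there: d:F, f:T, h:F. ✓

{d, f, h}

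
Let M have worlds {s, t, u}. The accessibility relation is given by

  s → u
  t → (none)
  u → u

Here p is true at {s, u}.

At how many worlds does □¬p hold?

1

s: successors {u}; ¬p there: u:F. ✗
t: no successors, so □¬p holds vacuously. ✓
u: successors {u}; ¬p there: u:F. ✗
Satisfying worlds: {t}.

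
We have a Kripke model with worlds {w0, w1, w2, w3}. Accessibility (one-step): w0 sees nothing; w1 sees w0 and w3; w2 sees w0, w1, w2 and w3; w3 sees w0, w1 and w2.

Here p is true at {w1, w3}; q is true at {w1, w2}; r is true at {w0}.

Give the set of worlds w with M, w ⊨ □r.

w0: no successors, so □r holds vacuously. ✓
w1: successors {w0, w3}; r there: w0:T, w3:F. ✗
w2: successors {w0, w1, w2, w3}; r there: w0:T, w1:F, w2:F, w3:F. ✗
w3: successors {w0, w1, w2}; r there: w0:T, w1:F, w2:F. ✗

{w0}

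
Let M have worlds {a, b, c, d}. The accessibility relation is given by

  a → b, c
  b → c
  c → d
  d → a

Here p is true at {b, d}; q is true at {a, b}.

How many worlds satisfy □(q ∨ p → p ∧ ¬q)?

a: successors {b, c}; q ∨ p → p ∧ ¬q there: b:F, c:T. ✗
b: successors {c}; q ∨ p → p ∧ ¬q there: c:T. ✓
c: successors {d}; q ∨ p → p ∧ ¬q there: d:T. ✓
d: successors {a}; q ∨ p → p ∧ ¬q there: a:F. ✗
Satisfying worlds: {b, c}.

2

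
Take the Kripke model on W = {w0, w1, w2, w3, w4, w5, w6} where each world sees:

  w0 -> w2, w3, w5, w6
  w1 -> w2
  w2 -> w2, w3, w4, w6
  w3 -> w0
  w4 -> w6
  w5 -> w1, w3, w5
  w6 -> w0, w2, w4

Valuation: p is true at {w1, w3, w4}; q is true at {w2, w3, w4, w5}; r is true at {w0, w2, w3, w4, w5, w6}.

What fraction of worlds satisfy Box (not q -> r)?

w0: successors {w2, w3, w5, w6}; not q -> r there: w2:T, w3:T, w5:T, w6:T. ✓
w1: successors {w2}; not q -> r there: w2:T. ✓
w2: successors {w2, w3, w4, w6}; not q -> r there: w2:T, w3:T, w4:T, w6:T. ✓
w3: successors {w0}; not q -> r there: w0:T. ✓
w4: successors {w6}; not q -> r there: w6:T. ✓
w5: successors {w1, w3, w5}; not q -> r there: w1:F, w3:T, w5:T. ✗
w6: successors {w0, w2, w4}; not q -> r there: w0:T, w2:T, w4:T. ✓
That's 6 of 7 worlds, so 6/7.

6/7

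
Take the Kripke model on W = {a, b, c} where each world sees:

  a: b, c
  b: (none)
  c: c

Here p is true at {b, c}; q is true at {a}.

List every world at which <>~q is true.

a: successors {b, c}; ~q there: b:T, c:T. ✓
b: no successors, so <>~q fails. ✗
c: successors {c}; ~q there: c:T. ✓

{a, c}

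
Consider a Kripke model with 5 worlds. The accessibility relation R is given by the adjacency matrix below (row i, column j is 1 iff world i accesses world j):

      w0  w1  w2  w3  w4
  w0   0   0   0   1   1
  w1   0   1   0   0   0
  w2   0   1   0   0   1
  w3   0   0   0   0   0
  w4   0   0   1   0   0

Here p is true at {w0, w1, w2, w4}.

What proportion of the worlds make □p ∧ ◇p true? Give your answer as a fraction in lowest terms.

w0: □p is F, ◇p is T. ✗
w1: □p is T, ◇p is T. ✓
w2: □p is T, ◇p is T. ✓
w3: □p is T, ◇p is F. ✗
w4: □p is T, ◇p is T. ✓
That's 3 of 5 worlds, so 3/5.

3/5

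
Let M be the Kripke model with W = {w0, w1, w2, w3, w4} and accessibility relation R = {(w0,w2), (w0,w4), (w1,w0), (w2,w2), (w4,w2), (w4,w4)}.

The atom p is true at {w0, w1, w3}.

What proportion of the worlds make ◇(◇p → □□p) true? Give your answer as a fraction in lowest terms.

w0: successors {w2, w4}; ◇p → □□p there: w2:T, w4:T. ✓
w1: successors {w0}; ◇p → □□p there: w0:T. ✓
w2: successors {w2}; ◇p → □□p there: w2:T. ✓
w3: no successors, so ◇(◇p → □□p) fails. ✗
w4: successors {w2, w4}; ◇p → □□p there: w2:T, w4:T. ✓
That's 4 of 5 worlds, so 4/5.

4/5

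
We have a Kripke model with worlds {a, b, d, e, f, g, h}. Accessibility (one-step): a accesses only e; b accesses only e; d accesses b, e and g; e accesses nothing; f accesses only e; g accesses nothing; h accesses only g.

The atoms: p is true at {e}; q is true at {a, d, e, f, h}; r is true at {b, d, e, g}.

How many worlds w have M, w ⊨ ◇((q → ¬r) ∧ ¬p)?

2

a: successors {e}; (q → ¬r) ∧ ¬p there: e:F. ✗
b: successors {e}; (q → ¬r) ∧ ¬p there: e:F. ✗
d: successors {b, e, g}; (q → ¬r) ∧ ¬p there: b:T, e:F, g:T. ✓
e: no successors, so ◇((q → ¬r) ∧ ¬p) fails. ✗
f: successors {e}; (q → ¬r) ∧ ¬p there: e:F. ✗
g: no successors, so ◇((q → ¬r) ∧ ¬p) fails. ✗
h: successors {g}; (q → ¬r) ∧ ¬p there: g:T. ✓
Satisfying worlds: {d, h}.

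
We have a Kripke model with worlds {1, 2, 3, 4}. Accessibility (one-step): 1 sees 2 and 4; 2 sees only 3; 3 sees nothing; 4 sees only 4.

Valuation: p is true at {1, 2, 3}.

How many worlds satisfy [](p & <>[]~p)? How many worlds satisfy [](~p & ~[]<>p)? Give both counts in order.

For [](p & <>[]~p):
1: successors {2, 4}; p & <>[]~p there: 2:T, 4:F. ✗
2: successors {3}; p & <>[]~p there: 3:F. ✗
3: no successors, so [](p & <>[]~p) holds vacuously. ✓
4: successors {4}; p & <>[]~p there: 4:F. ✗
— 1 world.
For [](~p & ~[]<>p):
1: successors {2, 4}; ~p & ~[]<>p there: 2:F, 4:T. ✗
2: successors {3}; ~p & ~[]<>p there: 3:F. ✗
3: no successors, so [](~p & ~[]<>p) holds vacuously. ✓
4: successors {4}; ~p & ~[]<>p there: 4:T. ✓
— 2 worlds.

1 and 2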